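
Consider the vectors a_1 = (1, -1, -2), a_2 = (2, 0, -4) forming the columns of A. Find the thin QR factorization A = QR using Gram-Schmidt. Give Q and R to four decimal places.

Q = [[0.4082, 0.1826], [-0.4082, 0.9129], [-0.8165, -0.3651]], R = [[2.4495, 4.0825], [0.0000, 1.8257]]

q_1 = a_1/‖a_1‖ = (1, -1, -2)/2.4495 = (0.4082, -0.4082, -0.8165).
r_{12} = q_1·a_2 = 4.0825.
u_2 = a_2 − 4.0825·q_1 = (0.3333, 1.6667, -0.6667).
‖u_2‖ = 1.8257, so q_2 = (0.1826, 0.9129, -0.3651).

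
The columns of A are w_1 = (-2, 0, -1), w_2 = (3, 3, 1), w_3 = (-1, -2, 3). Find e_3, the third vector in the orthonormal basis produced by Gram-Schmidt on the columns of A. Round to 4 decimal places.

e_3 = (-0.4423, 0.1474, 0.8847)

e_1 = w_1/‖w_1‖ = (-2, 0, -1)/2.2361 = (-0.8944, 0.0000, -0.4472).
r_{12} = e_1·w_2 = -3.1305.
u_2 = w_2 + 3.1305·e_1 = (0.2000, 3.0000, -0.4000).
‖u_2‖ = 3.0332, so e_2 = (0.0659, 0.9891, -0.1319).
r_{13} = e_1·w_3 = -0.4472; r_{23} = e_2·w_3 = -2.4397.
u_3 = w_3 + 0.4472·e_1 + 2.4397·e_2 = (-1.2391, 0.4130, 2.4783).
‖u_3‖ = 2.8014, so e_3 = (-0.4423, 0.1474, 0.8847).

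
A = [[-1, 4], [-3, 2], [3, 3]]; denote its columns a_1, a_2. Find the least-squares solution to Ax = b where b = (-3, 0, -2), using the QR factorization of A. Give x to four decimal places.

a_1 = (-1, -3, 3); ‖a_1‖ = 4.3589, so e_1 = (-0.2294, -0.6882, 0.6882).
e_1·a_2 = (-0.2294)·4 + (-0.6882)·2 + 0.6882·3 = -0.2294.
u_2 = a_2 + 0.2294·e_1 = (3.9474, 1.8421, 3.1579).
‖u_2‖ = 5.3803, so e_2 = (0.7337, 0.3424, 0.5869).
Qᵀb = (-0.6882, -3.3749).
Back-substitute: x_2 = -3.3749/5.3803 = -0.6273.
x_1 = (-0.6882 + 0.2294·(-0.6273))/4.3589 = -0.1909.

x = (-0.1909, -0.6273)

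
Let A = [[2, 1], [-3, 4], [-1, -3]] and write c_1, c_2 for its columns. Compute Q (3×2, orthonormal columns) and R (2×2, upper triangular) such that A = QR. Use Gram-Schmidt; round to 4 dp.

q_1 = c_1/‖c_1‖ = (2, -3, -1)/3.7417 = (0.5345, -0.8018, -0.2673).
r_{12} = q_1·c_2 = -1.8708.
u_2 = c_2 + 1.8708·q_1 = (2.0000, 2.5000, -3.5000).
‖u_2‖ = 4.7434, so q_2 = (0.4216, 0.5270, -0.7379).

Q = [[0.5345, 0.4216], [-0.8018, 0.5270], [-0.2673, -0.7379]], R = [[3.7417, -1.8708], [0.0000, 4.7434]]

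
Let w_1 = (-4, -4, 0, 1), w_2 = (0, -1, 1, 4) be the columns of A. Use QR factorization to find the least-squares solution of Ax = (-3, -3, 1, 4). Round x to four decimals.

q_1 = w_1/‖w_1‖ = (-4, -4, 0, 1)/5.7446 = (-0.6963, -0.6963, 0.0000, 0.1741).
r_{12} = q_1·w_2 = 1.3926.
u_2 = w_2 − 1.3926·q_1 = (0.9697, -0.0303, 1.0000, 3.7576).
‖u_2‖ = 4.0076, so q_2 = (0.2420, -0.0076, 0.2495, 0.9376).
Qᵀb = (4.8742, 3.2968).
Back-substitute: x_2 = 3.2968/4.0076 = 0.8226.
x_1 = (4.8742 − 1.3926·0.8226)/5.7446 = 0.6491.

x = (0.6491, 0.8226)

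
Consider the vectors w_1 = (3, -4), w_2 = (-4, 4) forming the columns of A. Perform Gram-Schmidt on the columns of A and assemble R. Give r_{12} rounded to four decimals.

r_{12} = -5.6000

w_1 = (3, -4); ‖w_1‖ = 5.0000, so q_1 = (0.6000, -0.8000).
r_{12} = q_1·w_2 = -5.6000.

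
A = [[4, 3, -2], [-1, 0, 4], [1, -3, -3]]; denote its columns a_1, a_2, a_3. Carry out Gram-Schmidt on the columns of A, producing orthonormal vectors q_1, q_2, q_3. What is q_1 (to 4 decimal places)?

a_1 = (4, -1, 1); ‖a_1‖ = 4.2426, so q_1 = (0.9428, -0.2357, 0.2357).

q_1 = (0.9428, -0.2357, 0.2357)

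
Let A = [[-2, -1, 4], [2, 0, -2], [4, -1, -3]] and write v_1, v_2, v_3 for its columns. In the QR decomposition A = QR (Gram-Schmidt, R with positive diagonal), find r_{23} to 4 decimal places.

r_{23} = -2.2156

v_1 = (-2, 2, 4); ‖v_1‖ = 4.8990, so e_1 = (-0.4082, 0.4082, 0.8165).
e_1·v_2 = (-0.4082)·(-1) + 0.4082·0 + 0.8165·(-1) = -0.4082.
u_2 = v_2 + 0.4082·e_1 = (-1.1667, 0.1667, -0.6667).
‖u_2‖ = 1.3540, so e_2 = (-0.8616, 0.1231, -0.4924).
r_{23} = e_2·v_3 = -2.2156.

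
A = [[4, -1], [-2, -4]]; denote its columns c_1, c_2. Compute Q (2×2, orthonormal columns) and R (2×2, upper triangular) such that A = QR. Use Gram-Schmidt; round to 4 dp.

e_1 = c_1/‖c_1‖ = (4, -2)/4.4721 = (0.8944, -0.4472).
r_{12} = e_1·c_2 = 0.8944.
u_2 = c_2 − 0.8944·e_1 = (-1.8000, -3.6000).
‖u_2‖ = 4.0249, so e_2 = (-0.4472, -0.8944).

Q = [[0.8944, -0.4472], [-0.4472, -0.8944]], R = [[4.4721, 0.8944], [0.0000, 4.0249]]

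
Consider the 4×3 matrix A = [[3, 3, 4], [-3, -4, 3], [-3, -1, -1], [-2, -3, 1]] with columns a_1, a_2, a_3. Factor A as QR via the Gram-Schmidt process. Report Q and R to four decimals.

a_1 = (3, -3, -3, -2); ‖a_1‖ = 5.5678, so q_1 = (0.5388, -0.5388, -0.5388, -0.3592).
q_1·a_2 = 0.5388·3 + (-0.5388)·(-4) + (-0.5388)·(-1) + (-0.3592)·(-3) = 5.3882.
u_2 = a_2 − 5.3882·q_1 = (0.0968, -1.0968, 1.9032, -1.0645).
‖u_2‖ = 2.4429, so q_2 = (0.0396, -0.4490, 0.7791, -0.4358).
q_1·a_3 = 0.5388·4 + (-0.5388)·3 + (-0.5388)·(-1) + (-0.3592)·1 = 0.7184; q_2·a_3 = 0.0396·4 + (-0.4490)·3 + 0.7791·(-1) + (-0.4358)·1 = -2.4033.
u_3 = a_3 − 0.7184·q_1 + 2.4033·q_2 = (3.7081, 2.3081, 1.2595, 0.2108).
‖u_3‖ = 4.5506, so q_3 = (0.8149, 0.5072, 0.2768, 0.0463).

Q = [[0.5388, 0.0396, 0.8149], [-0.5388, -0.4490, 0.5072], [-0.5388, 0.7791, 0.2768], [-0.3592, -0.4358, 0.0463]], R = [[5.5678, 5.3882, 0.7184], [0.0000, 2.4429, -2.4033], [0.0000, 0.0000, 4.5506]]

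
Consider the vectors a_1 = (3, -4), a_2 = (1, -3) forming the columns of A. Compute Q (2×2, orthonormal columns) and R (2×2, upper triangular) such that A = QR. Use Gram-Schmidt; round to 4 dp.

Q = [[0.6000, -0.8000], [-0.8000, -0.6000]], R = [[5.0000, 3.0000], [0.0000, 1.0000]]

a_1 = (3, -4); ‖a_1‖ = 5.0000, so q_1 = (0.6000, -0.8000).
q_1·a_2 = 0.6000·1 + (-0.8000)·(-3) = 3.0000.
u_2 = a_2 − 3.0000·q_1 = (-0.8000, -0.6000).
‖u_2‖ = 1.0000, so q_2 = (-0.8000, -0.6000).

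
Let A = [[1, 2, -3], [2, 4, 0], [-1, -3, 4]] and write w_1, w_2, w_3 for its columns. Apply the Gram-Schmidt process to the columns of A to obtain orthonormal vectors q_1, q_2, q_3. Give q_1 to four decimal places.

q_1 = (0.4082, 0.8165, -0.4082)

w_1 = (1, 2, -1); ‖w_1‖ = 2.4495, so q_1 = (0.4082, 0.8165, -0.4082).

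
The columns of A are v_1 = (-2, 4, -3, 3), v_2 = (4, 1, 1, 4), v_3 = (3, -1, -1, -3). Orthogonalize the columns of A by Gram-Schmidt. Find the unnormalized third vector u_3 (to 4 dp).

u_3 = (2.1444, 0.6827, -2.2676, -1.7482)

v_1 = (-2, 4, -3, 3); ‖v_1‖ = 6.1644, so e_1 = (-0.3244, 0.6489, -0.4867, 0.4867).
e_1·v_2 = (-0.3244)·4 + 0.6489·1 + (-0.4867)·1 + 0.4867·4 = 0.8111.
u_2 = v_2 − 0.8111·e_1 = (4.2632, 0.4737, 1.3947, 3.6053).
‖u_2‖ = 5.7743, so e_2 = (0.7383, 0.0820, 0.2415, 0.6244).
e_1·v_3 = (-0.3244)·3 + 0.6489·(-1) + (-0.4867)·(-1) + 0.4867·(-3) = -2.5955; e_2·v_3 = 0.7383·3 + 0.0820·(-1) + 0.2415·(-1) + 0.6244·(-3) = 0.0182.
u_3 = v_3 + 2.5955·e_1 − 0.0182·e_2 = (2.1444, 0.6827, -2.2676, -1.7482).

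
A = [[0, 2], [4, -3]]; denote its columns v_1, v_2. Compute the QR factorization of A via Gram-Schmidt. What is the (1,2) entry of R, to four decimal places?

v_1 = (0, 4); ‖v_1‖ = 4.0000, so q_1 = (0.0000, 1.0000).
r_{12} = q_1·v_2 = -3.0000.

r_{12} = -3.0000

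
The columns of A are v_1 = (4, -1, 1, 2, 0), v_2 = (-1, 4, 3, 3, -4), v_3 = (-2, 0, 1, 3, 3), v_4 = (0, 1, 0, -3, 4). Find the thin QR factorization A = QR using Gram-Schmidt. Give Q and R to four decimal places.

q_1 = v_1/‖v_1‖ = (4, -1, 1, 2, 0)/4.6904 = (0.8528, -0.2132, 0.2132, 0.4264, 0.0000).
r_{12} = q_1·v_2 = 0.2132.
u_2 = v_2 − 0.2132·q_1 = (-1.1818, 4.0455, 2.9545, 2.9091, -4.0000).
‖u_2‖ = 7.1382, so q_2 = (-0.1656, 0.5667, 0.4139, 0.4075, -0.5604).
r_{13} = q_1·v_3 = -0.2132; r_{23} = q_2·v_3 = 0.2865.
u_3 = v_3 + 0.2132·q_1 − 0.2865·q_2 = (-1.7707, -0.2079, 0.9269, 2.9741, 3.1606).
‖u_3‖ = 4.7825, so q_3 = (-0.3703, -0.0435, 0.1938, 0.6219, 0.6609).
r_{14} = q_1·v_4 = -1.4924; r_{24} = q_2·v_4 = -2.8973; r_{34} = q_3·v_4 = 0.7344.
u_4 = v_4 + 1.4924·q_1 + 2.8973·q_2 − 0.7344·q_3 = (1.0649, 2.3557, 1.3751, -1.6395, 1.8911).
‖u_4‖ = 3.8521, so q_4 = (0.2765, 0.6115, 0.3570, -0.4256, 0.4909).

Q = [[0.8528, -0.1656, -0.3703, 0.2765], [-0.2132, 0.5667, -0.0435, 0.6115], [0.2132, 0.4139, 0.1938, 0.3570], [0.4264, 0.4075, 0.6219, -0.4256], [0.0000, -0.5604, 0.6609, 0.4909]], R = [[4.6904, 0.2132, -0.2132, -1.4924], [0.0000, 7.1382, 0.2865, -2.8973], [0.0000, 0.0000, 4.7825, 0.7344], [0.0000, 0.0000, 0.0000, 3.8521]]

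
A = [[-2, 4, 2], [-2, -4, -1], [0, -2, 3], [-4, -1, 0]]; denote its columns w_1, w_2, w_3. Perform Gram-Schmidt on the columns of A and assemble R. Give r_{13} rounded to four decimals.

r_{13} = -0.4082

q_1 = w_1/‖w_1‖ = (-2, -2, 0, -4)/4.8990 = (-0.4082, -0.4082, 0.0000, -0.8165).
r_{13} = q_1·w_3 = -0.4082.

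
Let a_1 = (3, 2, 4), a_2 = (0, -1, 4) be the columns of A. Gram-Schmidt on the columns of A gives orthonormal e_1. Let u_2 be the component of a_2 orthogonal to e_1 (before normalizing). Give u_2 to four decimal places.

a_1 = (3, 2, 4); ‖a_1‖ = 5.3852, so e_1 = (0.5571, 0.3714, 0.7428).
e_1·a_2 = 0.5571·0 + 0.3714·(-1) + 0.7428·4 = 2.5997.
u_2 = a_2 − 2.5997·e_1 = (-1.4483, -1.9655, 2.0690).

u_2 = (-1.4483, -1.9655, 2.0690)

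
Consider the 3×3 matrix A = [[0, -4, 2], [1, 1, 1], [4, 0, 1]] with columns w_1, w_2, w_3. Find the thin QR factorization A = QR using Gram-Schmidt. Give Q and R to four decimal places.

Q = [[0.0000, -0.9718, 0.2357], [0.2425, 0.2287, 0.9428], [0.9701, -0.0572, -0.2357]], R = [[4.1231, 0.2425, 1.2127], [0.0000, 4.1160, -1.7722], [0.0000, 0.0000, 1.1785]]

w_1 = (0, 1, 4); ‖w_1‖ = 4.1231, so q_1 = (0.0000, 0.2425, 0.9701).
q_1·w_2 = 0.0000·(-4) + 0.2425·1 + 0.9701·0 = 0.2425.
u_2 = w_2 − 0.2425·q_1 = (-4.0000, 0.9412, -0.2353).
‖u_2‖ = 4.1160, so q_2 = (-0.9718, 0.2287, -0.0572).
q_1·w_3 = 0.0000·2 + 0.2425·1 + 0.9701·1 = 1.2127; q_2·w_3 = (-0.9718)·2 + 0.2287·1 + (-0.0572)·1 = -1.7722.
u_3 = w_3 − 1.2127·q_1 + 1.7722·q_2 = (0.2778, 1.1111, -0.2778).
‖u_3‖ = 1.1785, so q_3 = (0.2357, 0.9428, -0.2357).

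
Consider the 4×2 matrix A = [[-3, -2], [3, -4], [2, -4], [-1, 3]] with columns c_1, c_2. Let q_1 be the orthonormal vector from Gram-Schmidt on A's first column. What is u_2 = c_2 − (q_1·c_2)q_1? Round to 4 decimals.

u_2 = (-4.2174, -1.7826, -2.5217, 2.2609)

q_1 = c_1/‖c_1‖ = (-3, 3, 2, -1)/4.7958 = (-0.6255, 0.6255, 0.4170, -0.2085).
r_{12} = q_1·c_2 = -3.5447.
u_2 = c_2 + 3.5447·q_1 = (-4.2174, -1.7826, -2.5217, 2.2609).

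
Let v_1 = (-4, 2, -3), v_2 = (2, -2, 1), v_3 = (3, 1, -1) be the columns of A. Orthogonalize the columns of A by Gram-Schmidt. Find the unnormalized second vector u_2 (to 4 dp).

u_2 = (-0.0690, -0.9655, -0.5517)

v_1 = (-4, 2, -3); ‖v_1‖ = 5.3852, so q_1 = (-0.7428, 0.3714, -0.5571).
q_1·v_2 = (-0.7428)·2 + 0.3714·(-2) + (-0.5571)·1 = -2.7854.
u_2 = v_2 + 2.7854·q_1 = (-0.0690, -0.9655, -0.5517).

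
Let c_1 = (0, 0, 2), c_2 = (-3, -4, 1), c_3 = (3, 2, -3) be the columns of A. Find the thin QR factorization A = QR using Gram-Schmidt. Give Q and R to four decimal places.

Q = [[0.0000, -0.6000, 0.8000], [0.0000, -0.8000, -0.6000], [1.0000, 0.0000, 0.0000]], R = [[2.0000, 1.0000, -3.0000], [0.0000, 5.0000, -3.4000], [0.0000, 0.0000, 1.2000]]

e_1 = c_1/‖c_1‖ = (0, 0, 2)/2.0000 = (0.0000, 0.0000, 1.0000).
r_{12} = e_1·c_2 = 1.0000.
u_2 = c_2 − 1.0000·e_1 = (-3.0000, -4.0000, 0.0000).
‖u_2‖ = 5.0000, so e_2 = (-0.6000, -0.8000, 0.0000).
r_{13} = e_1·c_3 = -3.0000; r_{23} = e_2·c_3 = -3.4000.
u_3 = c_3 + 3.0000·e_1 + 3.4000·e_2 = (0.9600, -0.7200, 0.0000).
‖u_3‖ = 1.2000, so e_3 = (0.8000, -0.6000, 0.0000).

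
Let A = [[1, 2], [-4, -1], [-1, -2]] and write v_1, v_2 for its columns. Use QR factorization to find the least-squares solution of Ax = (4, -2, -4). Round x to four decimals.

x = (0.0000, 2.0000)

v_1 = (1, -4, -1); ‖v_1‖ = 4.2426, so e_1 = (0.2357, -0.9428, -0.2357).
e_1·v_2 = 0.2357·2 + (-0.9428)·(-1) + (-0.2357)·(-2) = 1.8856.
u_2 = v_2 − 1.8856·e_1 = (1.5556, 0.7778, -1.5556).
‖u_2‖ = 2.3333, so e_2 = (0.6667, 0.3333, -0.6667).
Qᵀb = (3.7712, 4.6667).
Back-substitute: x_2 = 4.6667/2.3333 = 2.0000.
x_1 = (3.7712 − 1.8856·2.0000)/4.2426 = 0.0000.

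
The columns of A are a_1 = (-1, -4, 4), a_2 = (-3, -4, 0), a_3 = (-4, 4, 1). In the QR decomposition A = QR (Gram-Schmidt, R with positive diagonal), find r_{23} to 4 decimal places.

e_1 = a_1/‖a_1‖ = (-1, -4, 4)/5.7446 = (-0.1741, -0.6963, 0.6963).
r_{12} = e_1·a_2 = 3.3075.
u_2 = a_2 − 3.3075·e_1 = (-2.4242, -1.6970, -2.3030).
‖u_2‖ = 3.7497, so e_2 = (-0.6465, -0.4526, -0.6142).
r_{23} = e_2·a_3 = 0.1616.

r_{23} = 0.1616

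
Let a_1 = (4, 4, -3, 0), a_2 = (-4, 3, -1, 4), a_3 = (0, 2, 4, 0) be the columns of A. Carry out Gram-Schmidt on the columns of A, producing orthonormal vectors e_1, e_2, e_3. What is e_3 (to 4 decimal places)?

a_1 = (4, 4, -3, 0); ‖a_1‖ = 6.4031, so e_1 = (0.6247, 0.6247, -0.4685, 0.0000).
e_1·a_2 = 0.6247·(-4) + 0.6247·3 + (-0.4685)·(-1) + 0.0000·4 = -0.1562.
u_2 = a_2 + 0.1562·e_1 = (-3.9024, 3.0976, -1.0732, 4.0000).
‖u_2‖ = 6.4789, so e_2 = (-0.6023, 0.4781, -0.1656, 0.6174).
e_1·a_3 = 0.6247·0 + 0.6247·2 + (-0.4685)·4 + 0.0000·0 = -0.6247; e_2·a_3 = (-0.6023)·0 + 0.4781·2 + (-0.1656)·4 + 0.6174·0 = 0.2936.
u_3 = a_3 + 0.6247·e_1 − 0.2936·e_2 = (0.5671, 2.2499, 3.7560, -0.1813).
‖u_3‖ = 4.4185, so e_3 = (0.1283, 0.5092, 0.8500, -0.0410).

e_3 = (0.1283, 0.5092, 0.8500, -0.0410)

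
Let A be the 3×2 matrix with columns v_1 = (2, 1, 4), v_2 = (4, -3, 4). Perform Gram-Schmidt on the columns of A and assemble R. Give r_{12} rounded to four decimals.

v_1 = (2, 1, 4); ‖v_1‖ = 4.5826, so q_1 = (0.4364, 0.2182, 0.8729).
r_{12} = q_1·v_2 = 4.5826.

r_{12} = 4.5826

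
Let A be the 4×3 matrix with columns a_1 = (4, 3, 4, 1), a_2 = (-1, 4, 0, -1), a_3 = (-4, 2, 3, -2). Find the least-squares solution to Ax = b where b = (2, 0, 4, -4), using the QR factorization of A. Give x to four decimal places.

x = (0.5745, -0.5897, 0.6138)

a_1 = (4, 3, 4, 1); ‖a_1‖ = 6.4807, so e_1 = (0.6172, 0.4629, 0.6172, 0.1543).
e_1·a_2 = 0.6172·(-1) + 0.4629·4 + 0.6172·0 + 0.1543·(-1) = 1.0801.
u_2 = a_2 − 1.0801·e_1 = (-1.6667, 3.5000, -0.6667, -1.1667).
‖u_2‖ = 4.1028, so e_2 = (-0.4062, 0.8531, -0.1625, -0.2844).
e_1·a_3 = 0.6172·(-4) + 0.4629·2 + 0.6172·3 + 0.1543·(-2) = 0.0000; e_2·a_3 = (-0.4062)·(-4) + 0.8531·2 + (-0.1625)·3 + (-0.2844)·(-2) = 3.4123.
u_3 = a_3 + 0.0000·e_1 − 3.4123·e_2 = (-2.6139, -0.9109, 3.5545, -1.0297).
‖u_3‖ = 4.6213, so e_3 = (-0.5656, -0.1971, 0.7691, -0.2228).
Qᵀb = (3.0861, -0.3250, 2.8366).
Back-substitute: x_3 = 2.8366/4.6213 = 0.6138.
x_2 = (-0.3250 − 3.4123·0.6138)/4.1028 = -0.5897.
x_1 = (3.0861 − 1.0801·(-0.5897) + 0.0000·0.6138)/6.4807 = 0.5745.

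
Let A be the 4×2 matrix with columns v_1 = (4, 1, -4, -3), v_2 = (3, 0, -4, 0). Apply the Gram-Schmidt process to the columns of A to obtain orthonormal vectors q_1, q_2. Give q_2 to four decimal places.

v_1 = (4, 1, -4, -3); ‖v_1‖ = 6.4807, so q_1 = (0.6172, 0.1543, -0.6172, -0.4629).
q_1·v_2 = 0.6172·3 + 0.1543·0 + (-0.6172)·(-4) + (-0.4629)·0 = 4.3205.
u_2 = v_2 − 4.3205·q_1 = (0.3333, -0.6667, -1.3333, 2.0000).
‖u_2‖ = 2.5166, so q_2 = (0.1325, -0.2649, -0.5298, 0.7947).

q_2 = (0.1325, -0.2649, -0.5298, 0.7947)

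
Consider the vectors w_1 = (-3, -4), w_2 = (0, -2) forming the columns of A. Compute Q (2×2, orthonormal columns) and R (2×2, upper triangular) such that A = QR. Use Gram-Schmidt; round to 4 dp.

q_1 = w_1/‖w_1‖ = (-3, -4)/5.0000 = (-0.6000, -0.8000).
r_{12} = q_1·w_2 = 1.6000.
u_2 = w_2 − 1.6000·q_1 = (0.9600, -0.7200).
‖u_2‖ = 1.2000, so q_2 = (0.8000, -0.6000).

Q = [[-0.6000, 0.8000], [-0.8000, -0.6000]], R = [[5.0000, 1.6000], [0.0000, 1.2000]]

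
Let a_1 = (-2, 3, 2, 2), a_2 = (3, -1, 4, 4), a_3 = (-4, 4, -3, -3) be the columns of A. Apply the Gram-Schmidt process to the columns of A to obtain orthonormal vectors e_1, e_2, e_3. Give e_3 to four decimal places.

e_3 = (0.6860, 0.6860, -0.1715, -0.1715)

e_1 = a_1/‖a_1‖ = (-2, 3, 2, 2)/4.5826 = (-0.4364, 0.6547, 0.4364, 0.4364).
r_{12} = e_1·a_2 = 1.5275.
u_2 = a_2 − 1.5275·e_1 = (3.6667, -2.0000, 3.3333, 3.3333).
‖u_2‖ = 6.2981, so e_2 = (0.5822, -0.3176, 0.5293, 0.5293).
r_{13} = e_1·a_3 = 1.7457; r_{23} = e_2·a_3 = -6.7745.
u_3 = a_3 − 1.7457·e_1 + 6.7745·e_2 = (0.7059, 0.7059, -0.1765, -0.1765).
‖u_3‖ = 1.0290, so e_3 = (0.6860, 0.6860, -0.1715, -0.1715).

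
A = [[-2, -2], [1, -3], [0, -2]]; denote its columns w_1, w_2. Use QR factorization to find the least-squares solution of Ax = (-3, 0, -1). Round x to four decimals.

e_1 = w_1/‖w_1‖ = (-2, 1, 0)/2.2361 = (-0.8944, 0.4472, 0.0000).
r_{12} = e_1·w_2 = 0.4472.
u_2 = w_2 − 0.4472·e_1 = (-1.6000, -3.2000, -2.0000).
‖u_2‖ = 4.0988, so e_2 = (-0.3904, -0.7807, -0.4880).
Qᵀb = (2.6833, 1.6590).
Back-substitute: x_2 = 1.6590/4.0988 = 0.4048.
x_1 = (2.6833 − 0.4472·0.4048)/2.2361 = 1.1190.

x = (1.1190, 0.4048)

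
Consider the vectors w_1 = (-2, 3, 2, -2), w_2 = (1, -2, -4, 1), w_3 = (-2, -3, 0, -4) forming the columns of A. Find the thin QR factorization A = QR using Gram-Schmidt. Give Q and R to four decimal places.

Q = [[-0.4364, -0.2786, -0.2733], [0.6547, 0.2229, -0.6956], [0.4364, -0.8916, 0.1159], [-0.4364, -0.2786, -0.6542]], R = [[4.5826, -3.9279, 0.6547], [0.0000, 2.5635, 1.0031], [0.0000, 0.0000, 5.2503]]

w_1 = (-2, 3, 2, -2); ‖w_1‖ = 4.5826, so q_1 = (-0.4364, 0.6547, 0.4364, -0.4364).
q_1·w_2 = (-0.4364)·1 + 0.6547·(-2) + 0.4364·(-4) + (-0.4364)·1 = -3.9279.
u_2 = w_2 + 3.9279·q_1 = (-0.7143, 0.5714, -2.2857, -0.7143).
‖u_2‖ = 2.5635, so q_2 = (-0.2786, 0.2229, -0.8916, -0.2786).
q_1·w_3 = (-0.4364)·(-2) + 0.6547·(-3) + 0.4364·0 + (-0.4364)·(-4) = 0.6547; q_2·w_3 = (-0.2786)·(-2) + 0.2229·(-3) + (-0.8916)·0 + (-0.2786)·(-4) = 1.0031.
u_3 = w_3 − 0.6547·q_1 − 1.0031·q_2 = (-1.4348, -3.6522, 0.6087, -3.4348).
‖u_3‖ = 5.2503, so q_3 = (-0.2733, -0.6956, 0.1159, -0.6542).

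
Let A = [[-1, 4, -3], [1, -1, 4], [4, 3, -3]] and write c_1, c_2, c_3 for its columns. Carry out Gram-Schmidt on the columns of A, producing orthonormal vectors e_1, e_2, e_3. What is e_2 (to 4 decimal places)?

c_1 = (-1, 1, 4); ‖c_1‖ = 4.2426, so e_1 = (-0.2357, 0.2357, 0.9428).
e_1·c_2 = (-0.2357)·4 + 0.2357·(-1) + 0.9428·3 = 1.6499.
u_2 = c_2 − 1.6499·e_1 = (4.3889, -1.3889, 1.4444).
‖u_2‖ = 4.8247, so e_2 = (0.9097, -0.2879, 0.2994).

e_2 = (0.9097, -0.2879, 0.2994)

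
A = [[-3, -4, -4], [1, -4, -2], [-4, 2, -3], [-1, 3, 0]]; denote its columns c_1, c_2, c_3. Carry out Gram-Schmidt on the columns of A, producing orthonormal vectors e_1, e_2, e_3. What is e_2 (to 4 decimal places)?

e_1 = c_1/‖c_1‖ = (-3, 1, -4, -1)/5.1962 = (-0.5774, 0.1925, -0.7698, -0.1925).
r_{12} = e_1·c_2 = -0.5774.
u_2 = c_2 + 0.5774·e_1 = (-4.3333, -3.8889, 1.5556, 2.8889).
‖u_2‖ = 6.6833, so e_2 = (-0.6484, -0.5819, 0.2328, 0.4323).

e_2 = (-0.6484, -0.5819, 0.2328, 0.4323)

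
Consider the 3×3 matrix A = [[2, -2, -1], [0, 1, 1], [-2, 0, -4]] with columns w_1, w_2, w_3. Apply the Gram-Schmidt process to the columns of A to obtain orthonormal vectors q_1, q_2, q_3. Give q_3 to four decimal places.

w_1 = (2, 0, -2); ‖w_1‖ = 2.8284, so q_1 = (0.7071, 0.0000, -0.7071).
q_1·w_2 = 0.7071·(-2) + 0.0000·1 + (-0.7071)·0 = -1.4142.
u_2 = w_2 + 1.4142·q_1 = (-1.0000, 1.0000, -1.0000).
‖u_2‖ = 1.7321, so q_2 = (-0.5774, 0.5774, -0.5774).
q_1·w_3 = 0.7071·(-1) + 0.0000·1 + (-0.7071)·(-4) = 2.1213; q_2·w_3 = (-0.5774)·(-1) + 0.5774·1 + (-0.5774)·(-4) = 3.4641.
u_3 = w_3 − 2.1213·q_1 − 3.4641·q_2 = (-0.5000, -1.0000, -0.5000).
‖u_3‖ = 1.2247, so q_3 = (-0.4082, -0.8165, -0.4082).

q_3 = (-0.4082, -0.8165, -0.4082)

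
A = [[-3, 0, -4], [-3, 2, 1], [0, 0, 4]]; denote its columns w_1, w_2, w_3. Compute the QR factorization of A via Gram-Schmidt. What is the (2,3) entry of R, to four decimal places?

r_{23} = 3.5355

w_1 = (-3, -3, 0); ‖w_1‖ = 4.2426, so e_1 = (-0.7071, -0.7071, 0.0000).
e_1·w_2 = (-0.7071)·0 + (-0.7071)·2 + 0.0000·0 = -1.4142.
u_2 = w_2 + 1.4142·e_1 = (-1.0000, 1.0000, 0.0000).
‖u_2‖ = 1.4142, so e_2 = (-0.7071, 0.7071, 0.0000).
r_{23} = e_2·w_3 = 3.5355.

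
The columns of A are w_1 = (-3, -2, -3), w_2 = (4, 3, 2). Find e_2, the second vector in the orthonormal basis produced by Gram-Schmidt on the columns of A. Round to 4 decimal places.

w_1 = (-3, -2, -3); ‖w_1‖ = 4.6904, so e_1 = (-0.6396, -0.4264, -0.6396).
e_1·w_2 = (-0.6396)·4 + (-0.4264)·3 + (-0.6396)·2 = -5.1168.
u_2 = w_2 + 5.1168·e_1 = (0.7273, 0.8182, -1.2727).
‖u_2‖ = 1.6787, so e_2 = (0.4332, 0.4874, -0.7581).

e_2 = (0.4332, 0.4874, -0.7581)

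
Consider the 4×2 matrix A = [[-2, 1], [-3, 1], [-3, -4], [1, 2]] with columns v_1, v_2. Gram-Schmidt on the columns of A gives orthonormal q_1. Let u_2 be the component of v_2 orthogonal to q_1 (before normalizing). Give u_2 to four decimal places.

v_1 = (-2, -3, -3, 1); ‖v_1‖ = 4.7958, so q_1 = (-0.4170, -0.6255, -0.6255, 0.2085).
q_1·v_2 = (-0.4170)·1 + (-0.6255)·1 + (-0.6255)·(-4) + 0.2085·2 = 1.8766.
u_2 = v_2 − 1.8766·q_1 = (1.7826, 2.1739, -2.8261, 1.6087).

u_2 = (1.7826, 2.1739, -2.8261, 1.6087)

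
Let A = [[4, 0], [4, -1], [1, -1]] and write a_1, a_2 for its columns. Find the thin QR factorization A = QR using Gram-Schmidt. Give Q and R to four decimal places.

a_1 = (4, 4, 1); ‖a_1‖ = 5.7446, so e_1 = (0.6963, 0.6963, 0.1741).
e_1·a_2 = 0.6963·0 + 0.6963·(-1) + 0.1741·(-1) = -0.8704.
u_2 = a_2 + 0.8704·e_1 = (0.6061, -0.3939, -0.8485).
‖u_2‖ = 1.1146, so e_2 = (0.5437, -0.3534, -0.7612).

Q = [[0.6963, 0.5437], [0.6963, -0.3534], [0.1741, -0.7612]], R = [[5.7446, -0.8704], [0.0000, 1.1146]]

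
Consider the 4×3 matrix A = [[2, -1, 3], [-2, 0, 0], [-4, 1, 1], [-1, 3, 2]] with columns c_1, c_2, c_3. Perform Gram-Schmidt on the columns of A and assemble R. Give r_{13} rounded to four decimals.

r_{13} = 0.0000

c_1 = (2, -2, -4, -1); ‖c_1‖ = 5.0000, so e_1 = (0.4000, -0.4000, -0.8000, -0.2000).
r_{13} = e_1·c_3 = 0.0000.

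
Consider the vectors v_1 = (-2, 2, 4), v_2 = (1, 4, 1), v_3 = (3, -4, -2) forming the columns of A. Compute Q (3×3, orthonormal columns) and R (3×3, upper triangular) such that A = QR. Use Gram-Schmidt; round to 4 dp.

v_1 = (-2, 2, 4); ‖v_1‖ = 4.8990, so e_1 = (-0.4082, 0.4082, 0.8165).
e_1·v_2 = (-0.4082)·1 + 0.4082·4 + 0.8165·1 = 2.0412.
u_2 = v_2 − 2.0412·e_1 = (1.8333, 3.1667, -0.6667).
‖u_2‖ = 3.7193, so e_2 = (0.4929, 0.8514, -0.1792).
e_1·v_3 = (-0.4082)·3 + 0.4082·(-4) + 0.8165·(-2) = -4.4907; e_2·v_3 = 0.4929·3 + 0.8514·(-4) + (-0.1792)·(-2) = -1.5684.
u_3 = v_3 + 4.4907·e_1 + 1.5684·e_2 = (1.9398, -0.8313, 1.3855).
‖u_3‖ = 2.5246, so e_3 = (0.7683, -0.3293, 0.5488).

Q = [[-0.4082, 0.4929, 0.7683], [0.4082, 0.8514, -0.3293], [0.8165, -0.1792, 0.5488]], R = [[4.8990, 2.0412, -4.4907], [0.0000, 3.7193, -1.5684], [0.0000, 0.0000, 2.5246]]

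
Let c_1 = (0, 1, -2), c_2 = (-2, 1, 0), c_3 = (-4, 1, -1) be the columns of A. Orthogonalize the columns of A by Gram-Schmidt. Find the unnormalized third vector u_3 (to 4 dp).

u_3 = (-0.5000, -1.0000, -0.5000)

e_1 = c_1/‖c_1‖ = (0, 1, -2)/2.2361 = (0.0000, 0.4472, -0.8944).
r_{12} = e_1·c_2 = 0.4472.
u_2 = c_2 − 0.4472·e_1 = (-2.0000, 0.8000, 0.4000).
‖u_2‖ = 2.1909, so e_2 = (-0.9129, 0.3651, 0.1826).
r_{13} = e_1·c_3 = 1.3416; r_{23} = e_2·c_3 = 3.8341.
u_3 = c_3 − 1.3416·e_1 − 3.8341·e_2 = (-0.5000, -1.0000, -0.5000).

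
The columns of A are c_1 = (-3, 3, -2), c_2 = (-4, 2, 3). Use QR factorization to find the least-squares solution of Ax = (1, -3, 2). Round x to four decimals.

x = (-0.8421, 0.2105)

c_1 = (-3, 3, -2); ‖c_1‖ = 4.6904, so e_1 = (-0.6396, 0.6396, -0.4264).
e_1·c_2 = (-0.6396)·(-4) + 0.6396·2 + (-0.4264)·3 = 2.5584.
u_2 = c_2 − 2.5584·e_1 = (-2.3636, 0.3636, 4.0909).
‖u_2‖ = 4.7386, so e_2 = (-0.4988, 0.0767, 0.8633).
Qᵀb = (-3.4112, 0.9976).
Back-substitute: x_2 = 0.9976/4.7386 = 0.2105.
x_1 = (-3.4112 − 2.5584·0.2105)/4.6904 = -0.8421.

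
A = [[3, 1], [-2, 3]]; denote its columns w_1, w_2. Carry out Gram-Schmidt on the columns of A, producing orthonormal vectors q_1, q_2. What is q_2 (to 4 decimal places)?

w_1 = (3, -2); ‖w_1‖ = 3.6056, so q_1 = (0.8321, -0.5547).
q_1·w_2 = 0.8321·1 + (-0.5547)·3 = -0.8321.
u_2 = w_2 + 0.8321·q_1 = (1.6923, 2.5385).
‖u_2‖ = 3.0509, so q_2 = (0.5547, 0.8321).

q_2 = (0.5547, 0.8321)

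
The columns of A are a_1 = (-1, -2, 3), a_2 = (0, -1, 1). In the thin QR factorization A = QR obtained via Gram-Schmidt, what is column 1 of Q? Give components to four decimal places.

a_1 = (-1, -2, 3); ‖a_1‖ = 3.7417, so e_1 = (-0.2673, -0.5345, 0.8018).

e_1 = (-0.2673, -0.5345, 0.8018)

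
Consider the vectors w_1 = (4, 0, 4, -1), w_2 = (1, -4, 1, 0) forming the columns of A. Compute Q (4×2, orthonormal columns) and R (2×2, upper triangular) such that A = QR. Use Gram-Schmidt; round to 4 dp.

Q = [[0.6963, 0.0076], [0.0000, -0.9981], [0.6963, 0.0076], [-0.1741, 0.0605]], R = [[5.7446, 1.3926], [0.0000, 4.0076]]

q_1 = w_1/‖w_1‖ = (4, 0, 4, -1)/5.7446 = (0.6963, 0.0000, 0.6963, -0.1741).
r_{12} = q_1·w_2 = 1.3926.
u_2 = w_2 − 1.3926·q_1 = (0.0303, -4.0000, 0.0303, 0.2424).
‖u_2‖ = 4.0076, so q_2 = (0.0076, -0.9981, 0.0076, 0.0605).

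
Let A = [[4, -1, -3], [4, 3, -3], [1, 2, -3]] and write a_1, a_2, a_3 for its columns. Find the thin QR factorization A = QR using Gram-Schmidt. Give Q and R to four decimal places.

q_1 = a_1/‖a_1‖ = (4, 4, 1)/5.7446 = (0.6963, 0.6963, 0.1741).
r_{12} = q_1·a_2 = 1.7408.
u_2 = a_2 − 1.7408·q_1 = (-2.2121, 1.7879, 1.6970).
‖u_2‖ = 3.3121, so q_2 = (-0.6679, 0.5398, 0.5124).
r_{13} = q_1·a_3 = -4.7001; r_{23} = q_2·a_3 = -1.1528.
u_3 = a_3 + 4.7001·q_1 + 1.1528·q_2 = (-0.4972, 0.8950, -1.5912).
‖u_3‖ = 1.8921, so q_3 = (-0.2628, 0.4730, -0.8409).

Q = [[0.6963, -0.6679, -0.2628], [0.6963, 0.5398, 0.4730], [0.1741, 0.5124, -0.8409]], R = [[5.7446, 1.7408, -4.7001], [0.0000, 3.3121, -1.1528], [0.0000, 0.0000, 1.8921]]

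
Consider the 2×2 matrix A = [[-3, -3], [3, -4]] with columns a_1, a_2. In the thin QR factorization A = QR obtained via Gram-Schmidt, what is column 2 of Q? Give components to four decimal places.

a_1 = (-3, 3); ‖a_1‖ = 4.2426, so e_1 = (-0.7071, 0.7071).
e_1·a_2 = (-0.7071)·(-3) + 0.7071·(-4) = -0.7071.
u_2 = a_2 + 0.7071·e_1 = (-3.5000, -3.5000).
‖u_2‖ = 4.9497, so e_2 = (-0.7071, -0.7071).

e_2 = (-0.7071, -0.7071)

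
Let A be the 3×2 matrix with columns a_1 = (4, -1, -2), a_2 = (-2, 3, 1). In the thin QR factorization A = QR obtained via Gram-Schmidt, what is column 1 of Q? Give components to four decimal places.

q_1 = (0.8729, -0.2182, -0.4364)

a_1 = (4, -1, -2); ‖a_1‖ = 4.5826, so q_1 = (0.8729, -0.2182, -0.4364).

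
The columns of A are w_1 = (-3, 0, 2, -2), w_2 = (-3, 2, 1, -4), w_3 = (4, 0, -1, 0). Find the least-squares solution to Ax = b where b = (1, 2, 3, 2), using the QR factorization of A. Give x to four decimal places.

w_1 = (-3, 0, 2, -2); ‖w_1‖ = 4.1231, so q_1 = (-0.7276, 0.0000, 0.4851, -0.4851).
q_1·w_2 = (-0.7276)·(-3) + 0.0000·2 + 0.4851·1 + (-0.4851)·(-4) = 4.6082.
u_2 = w_2 − 4.6082·q_1 = (0.3529, 2.0000, -1.2353, -1.7647).
‖u_2‖ = 2.9605, so q_2 = (0.1192, 0.6756, -0.4173, -0.5961).
q_1·w_3 = (-0.7276)·4 + 0.0000·0 + 0.4851·(-1) + (-0.4851)·0 = -3.3955; q_2·w_3 = 0.1192·4 + 0.6756·0 + (-0.4173)·(-1) + (-0.5961)·0 = 0.8941.
u_3 = w_3 + 3.3955·q_1 − 0.8941·q_2 = (1.4228, -0.6040, 1.0201, -1.1141).
‖u_3‖ = 2.1613, so q_3 = (0.6583, -0.2795, 0.4720, -0.5155).
Qᵀb = (-0.2425, -0.9736, 0.4844).
Back-substitute: x_3 = 0.4844/2.1613 = 0.2241.
x_2 = (-0.9736 − 0.8941·0.2241)/2.9605 = -0.3966.
x_1 = (-0.2425 − 4.6082·(-0.3966) + 3.3955·0.2241)/4.1231 = 0.5690.

x = (0.5690, -0.3966, 0.2241)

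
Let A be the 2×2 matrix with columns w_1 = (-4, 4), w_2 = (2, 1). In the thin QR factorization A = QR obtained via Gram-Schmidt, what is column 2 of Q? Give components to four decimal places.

e_2 = (0.7071, 0.7071)

w_1 = (-4, 4); ‖w_1‖ = 5.6569, so e_1 = (-0.7071, 0.7071).
e_1·w_2 = (-0.7071)·2 + 0.7071·1 = -0.7071.
u_2 = w_2 + 0.7071·e_1 = (1.5000, 1.5000).
‖u_2‖ = 2.1213, so e_2 = (0.7071, 0.7071).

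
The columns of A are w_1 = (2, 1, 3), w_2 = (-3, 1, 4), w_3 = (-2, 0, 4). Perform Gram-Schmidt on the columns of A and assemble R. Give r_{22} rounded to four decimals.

w_1 = (2, 1, 3); ‖w_1‖ = 3.7417, so q_1 = (0.5345, 0.2673, 0.8018).
q_1·w_2 = 0.5345·(-3) + 0.2673·1 + 0.8018·4 = 1.8708.
u_2 = w_2 − 1.8708·q_1 = (-4.0000, 0.5000, 2.5000).
r_{22} = ‖u_2‖ = 4.7434.

r_{22} = 4.7434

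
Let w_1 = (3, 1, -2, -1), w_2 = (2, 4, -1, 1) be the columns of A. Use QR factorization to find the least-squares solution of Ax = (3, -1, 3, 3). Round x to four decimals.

w_1 = (3, 1, -2, -1); ‖w_1‖ = 3.8730, so q_1 = (0.7746, 0.2582, -0.5164, -0.2582).
q_1·w_2 = 0.7746·2 + 0.2582·4 + (-0.5164)·(-1) + (-0.2582)·1 = 2.8402.
u_2 = w_2 − 2.8402·q_1 = (-0.2000, 3.2667, 0.4667, 1.7333).
‖u_2‖ = 3.7327, so q_2 = (-0.0536, 0.8751, 0.1250, 0.4644).
Qᵀb = (-0.2582, 0.7323).
Back-substitute: x_2 = 0.7323/3.7327 = 0.1962.
x_1 = (-0.2582 − 2.8402·0.1962)/3.8730 = -0.2105.

x = (-0.2105, 0.1962)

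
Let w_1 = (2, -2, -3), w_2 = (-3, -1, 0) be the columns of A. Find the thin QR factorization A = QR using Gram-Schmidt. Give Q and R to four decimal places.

Q = [[0.4851, -0.8404], [-0.4851, -0.4886], [-0.7276, -0.2345]], R = [[4.1231, -0.9701], [0.0000, 3.0098]]

w_1 = (2, -2, -3); ‖w_1‖ = 4.1231, so e_1 = (0.4851, -0.4851, -0.7276).
e_1·w_2 = 0.4851·(-3) + (-0.4851)·(-1) + (-0.7276)·0 = -0.9701.
u_2 = w_2 + 0.9701·e_1 = (-2.5294, -1.4706, -0.7059).
‖u_2‖ = 3.0098, so e_2 = (-0.8404, -0.4886, -0.2345).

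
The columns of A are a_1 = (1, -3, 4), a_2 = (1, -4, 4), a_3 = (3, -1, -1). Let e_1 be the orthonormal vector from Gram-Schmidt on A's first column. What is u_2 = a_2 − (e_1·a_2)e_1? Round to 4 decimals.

a_1 = (1, -3, 4); ‖a_1‖ = 5.0990, so e_1 = (0.1961, -0.5883, 0.7845).
e_1·a_2 = 0.1961·1 + (-0.5883)·(-4) + 0.7845·4 = 5.6874.
u_2 = a_2 − 5.6874·e_1 = (-0.1154, -0.6538, -0.4615).

u_2 = (-0.1154, -0.6538, -0.4615)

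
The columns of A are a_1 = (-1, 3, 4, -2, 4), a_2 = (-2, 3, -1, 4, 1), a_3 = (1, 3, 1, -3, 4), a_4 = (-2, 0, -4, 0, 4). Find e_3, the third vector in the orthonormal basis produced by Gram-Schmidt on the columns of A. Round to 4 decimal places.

a_1 = (-1, 3, 4, -2, 4); ‖a_1‖ = 6.7823, so e_1 = (-0.1474, 0.4423, 0.5898, -0.2949, 0.5898).
e_1·a_2 = (-0.1474)·(-2) + 0.4423·3 + 0.5898·(-1) + (-0.2949)·4 + 0.5898·1 = 0.4423.
u_2 = a_2 − 0.4423·e_1 = (-1.9348, 2.8043, -1.2609, 4.1304, 0.7391).
‖u_2‖ = 5.5502, so e_2 = (-0.3486, 0.5053, -0.2272, 0.7442, 0.1332).
e_1·a_3 = (-0.1474)·1 + 0.4423·3 + 0.5898·1 + (-0.2949)·(-3) + 0.5898·4 = 5.0130; e_2·a_3 = (-0.3486)·1 + 0.5053·3 + (-0.2272)·1 + 0.7442·(-3) + 0.1332·4 = -0.7599.
u_3 = a_3 − 5.0130·e_1 + 0.7599·e_2 = (1.4742, 1.1665, -2.1291, -0.9562, 1.1447).
‖u_3‖ = 3.2081, so e_3 = (0.4595, 0.3636, -0.6637, -0.2981, 0.3568).

e_3 = (0.4595, 0.3636, -0.6637, -0.2981, 0.3568)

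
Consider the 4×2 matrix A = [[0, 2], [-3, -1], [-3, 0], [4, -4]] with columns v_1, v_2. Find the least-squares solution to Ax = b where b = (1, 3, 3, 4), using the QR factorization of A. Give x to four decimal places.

x = (-0.4826, -1.1083)

v_1 = (0, -3, -3, 4); ‖v_1‖ = 5.8310, so q_1 = (0.0000, -0.5145, -0.5145, 0.6860).
q_1·v_2 = 0.0000·2 + (-0.5145)·(-1) + (-0.5145)·0 + 0.6860·(-4) = -2.2295.
u_2 = v_2 + 2.2295·q_1 = (2.0000, -2.1471, -1.1471, -2.4706).
‖u_2‖ = 4.0037, so q_2 = (0.4995, -0.5363, -0.2865, -0.6171).
Qᵀb = (-0.3430, -4.4371).
Back-substitute: x_2 = -4.4371/4.0037 = -1.1083.
x_1 = (-0.3430 + 2.2295·(-1.1083))/5.8310 = -0.4826.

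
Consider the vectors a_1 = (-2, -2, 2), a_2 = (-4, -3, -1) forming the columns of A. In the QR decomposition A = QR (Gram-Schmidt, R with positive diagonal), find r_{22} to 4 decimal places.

a_1 = (-2, -2, 2); ‖a_1‖ = 3.4641, so e_1 = (-0.5774, -0.5774, 0.5774).
e_1·a_2 = (-0.5774)·(-4) + (-0.5774)·(-3) + 0.5774·(-1) = 3.4641.
u_2 = a_2 − 3.4641·e_1 = (-2.0000, -1.0000, -3.0000).
r_{22} = ‖u_2‖ = 3.7417.

r_{22} = 3.7417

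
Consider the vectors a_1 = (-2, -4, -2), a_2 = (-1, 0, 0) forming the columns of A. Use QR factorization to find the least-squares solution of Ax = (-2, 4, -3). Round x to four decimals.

a_1 = (-2, -4, -2); ‖a_1‖ = 4.8990, so e_1 = (-0.4082, -0.8165, -0.4082).
e_1·a_2 = (-0.4082)·(-1) + (-0.8165)·0 + (-0.4082)·0 = 0.4082.
u_2 = a_2 − 0.4082·e_1 = (-0.8333, 0.3333, 0.1667).
‖u_2‖ = 0.9129, so e_2 = (-0.9129, 0.3651, 0.1826).
Qᵀb = (-1.2247, 2.7386).
Back-substitute: x_2 = 2.7386/0.9129 = 3.0000.
x_1 = (-1.2247 − 0.4082·3.0000)/4.8990 = -0.5000.

x = (-0.5000, 3.0000)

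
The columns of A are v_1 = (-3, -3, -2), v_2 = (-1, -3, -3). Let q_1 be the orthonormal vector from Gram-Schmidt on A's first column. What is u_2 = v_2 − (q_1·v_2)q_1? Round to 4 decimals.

u_2 = (1.4545, -0.5455, -1.3636)

v_1 = (-3, -3, -2); ‖v_1‖ = 4.6904, so q_1 = (-0.6396, -0.6396, -0.4264).
q_1·v_2 = (-0.6396)·(-1) + (-0.6396)·(-3) + (-0.4264)·(-3) = 3.8376.
u_2 = v_2 − 3.8376·q_1 = (1.4545, -0.5455, -1.3636).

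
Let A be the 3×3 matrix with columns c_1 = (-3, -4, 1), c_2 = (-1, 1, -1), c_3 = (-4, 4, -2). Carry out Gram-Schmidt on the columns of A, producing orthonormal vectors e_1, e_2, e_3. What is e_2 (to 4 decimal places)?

e_2 = (-0.7295, 0.4104, -0.5472)

c_1 = (-3, -4, 1); ‖c_1‖ = 5.0990, so e_1 = (-0.5883, -0.7845, 0.1961).
e_1·c_2 = (-0.5883)·(-1) + (-0.7845)·1 + 0.1961·(-1) = -0.3922.
u_2 = c_2 + 0.3922·e_1 = (-1.2308, 0.6923, -0.9231).
‖u_2‖ = 1.6871, so e_2 = (-0.7295, 0.4104, -0.5472).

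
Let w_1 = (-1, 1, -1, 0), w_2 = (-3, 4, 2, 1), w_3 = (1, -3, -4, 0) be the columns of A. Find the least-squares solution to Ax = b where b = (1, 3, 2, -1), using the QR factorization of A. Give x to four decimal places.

w_1 = (-1, 1, -1, 0); ‖w_1‖ = 1.7321, so q_1 = (-0.5774, 0.5774, -0.5774, 0.0000).
q_1·w_2 = (-0.5774)·(-3) + 0.5774·4 + (-0.5774)·2 + 0.0000·1 = 2.8868.
u_2 = w_2 − 2.8868·q_1 = (-1.3333, 2.3333, 3.6667, 1.0000).
‖u_2‖ = 4.6547, so q_2 = (-0.2864, 0.5013, 0.7877, 0.2148).
q_1·w_3 = (-0.5774)·1 + 0.5774·(-3) + (-0.5774)·(-4) + 0.0000·0 = 0.0000; q_2·w_3 = (-0.2864)·1 + 0.5013·(-3) + 0.7877·(-4) + 0.2148·0 = -4.9412.
u_3 = w_3 + 0.0000·q_1 + 4.9412·q_2 = (-0.4154, -0.5231, -0.1077, 1.0615).
‖u_3‖ = 1.2588, so q_3 = (-0.3300, -0.4155, -0.0856, 0.8433).
Qᵀb = (0.0000, 2.5780, -2.5910).
Back-substitute: x_3 = -2.5910/1.2588 = -2.0583.
x_2 = (2.5780 + 4.9412·(-2.0583))/4.6547 = -1.6311.
x_1 = (0.0000 − 2.8868·(-1.6311) + 0.0000·(-2.0583))/1.7321 = 2.7184.

x = (2.7184, -1.6311, -2.0583)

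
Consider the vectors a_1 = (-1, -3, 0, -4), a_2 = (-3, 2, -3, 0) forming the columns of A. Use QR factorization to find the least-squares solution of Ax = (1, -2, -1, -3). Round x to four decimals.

a_1 = (-1, -3, 0, -4); ‖a_1‖ = 5.0990, so q_1 = (-0.1961, -0.5883, 0.0000, -0.7845).
q_1·a_2 = (-0.1961)·(-3) + (-0.5883)·2 + 0.0000·(-3) + (-0.7845)·0 = -0.5883.
u_2 = a_2 + 0.5883·q_1 = (-3.1154, 1.6538, -3.0000, -0.4615).
‖u_2‖ = 4.6534, so q_2 = (-0.6695, 0.3554, -0.6447, -0.0992).
Qᵀb = (3.3340, -0.4381).
Back-substitute: x_2 = -0.4381/4.6534 = -0.0941.
x_1 = (3.3340 + 0.5883·(-0.0941))/5.0990 = 0.6430.

x = (0.6430, -0.0941)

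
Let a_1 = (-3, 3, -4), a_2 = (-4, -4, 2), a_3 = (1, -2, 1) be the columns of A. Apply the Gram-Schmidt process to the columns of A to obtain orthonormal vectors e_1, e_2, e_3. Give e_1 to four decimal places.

e_1 = (-0.5145, 0.5145, -0.6860)

a_1 = (-3, 3, -4); ‖a_1‖ = 5.8310, so e_1 = (-0.5145, 0.5145, -0.6860).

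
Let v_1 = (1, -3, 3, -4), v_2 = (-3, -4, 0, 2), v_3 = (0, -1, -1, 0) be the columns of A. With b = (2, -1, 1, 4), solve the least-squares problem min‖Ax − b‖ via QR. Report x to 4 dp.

x = (-0.2371, 0.2970, -0.5940)

v_1 = (1, -3, 3, -4); ‖v_1‖ = 5.9161, so e_1 = (0.1690, -0.5071, 0.5071, -0.6761).
e_1·v_2 = 0.1690·(-3) + (-0.5071)·(-4) + 0.5071·0 + (-0.6761)·2 = 0.1690.
u_2 = v_2 − 0.1690·e_1 = (-3.0286, -3.9143, -0.0857, 2.1143).
‖u_2‖ = 5.3825, so e_2 = (-0.5627, -0.7272, -0.0159, 0.3928).
e_1·v_3 = 0.1690·0 + (-0.5071)·(-1) + 0.5071·(-1) + (-0.6761)·0 = 0.0000; e_2·v_3 = (-0.5627)·0 + (-0.7272)·(-1) + (-0.0159)·(-1) + 0.3928·0 = 0.7431.
u_3 = v_3 + 0.0000·e_1 − 0.7431·e_2 = (0.4181, -0.4596, -0.9882, -0.2919).
‖u_3‖ = 1.2032, so e_3 = (0.3475, -0.3819, -0.8213, -0.2426).
Qᵀb = (-1.3522, 1.1572, -0.7147).
Back-substitute: x_3 = -0.7147/1.2032 = -0.5940.
x_2 = (1.1572 − 0.7431·(-0.5940))/5.3825 = 0.2970.
x_1 = (-1.3522 − 0.1690·0.2970 + 0.0000·(-0.5940))/5.9161 = -0.2371.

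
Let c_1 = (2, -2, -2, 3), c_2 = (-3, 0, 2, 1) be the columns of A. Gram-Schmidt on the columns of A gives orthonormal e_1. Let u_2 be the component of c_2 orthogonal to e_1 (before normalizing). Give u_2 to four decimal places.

u_2 = (-2.3333, -0.6667, 1.3333, 2.0000)

e_1 = c_1/‖c_1‖ = (2, -2, -2, 3)/4.5826 = (0.4364, -0.4364, -0.4364, 0.6547).
r_{12} = e_1·c_2 = -1.5275.
u_2 = c_2 + 1.5275·e_1 = (-2.3333, -0.6667, 1.3333, 2.0000).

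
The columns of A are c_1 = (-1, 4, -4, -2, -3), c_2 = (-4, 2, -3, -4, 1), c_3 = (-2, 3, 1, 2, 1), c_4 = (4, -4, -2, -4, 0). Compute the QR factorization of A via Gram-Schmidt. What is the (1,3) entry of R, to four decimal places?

q_1 = c_1/‖c_1‖ = (-1, 4, -4, -2, -3)/6.7823 = (-0.1474, 0.5898, -0.5898, -0.2949, -0.4423).
r_{13} = q_1·c_3 = 0.4423.

r_{13} = 0.4423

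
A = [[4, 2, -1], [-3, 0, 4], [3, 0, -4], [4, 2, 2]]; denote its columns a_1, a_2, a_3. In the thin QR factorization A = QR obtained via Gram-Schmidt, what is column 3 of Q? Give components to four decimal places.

q_3 = (-0.7071, 0.0000, 0.0000, 0.7071)

a_1 = (4, -3, 3, 4); ‖a_1‖ = 7.0711, so q_1 = (0.5657, -0.4243, 0.4243, 0.5657).
q_1·a_2 = 0.5657·2 + (-0.4243)·0 + 0.4243·0 + 0.5657·2 = 2.2627.
u_2 = a_2 − 2.2627·q_1 = (0.7200, 0.9600, -0.9600, 0.7200).
‖u_2‖ = 1.6971, so q_2 = (0.4243, 0.5657, -0.5657, 0.4243).
q_1·a_3 = 0.5657·(-1) + (-0.4243)·4 + 0.4243·(-4) + 0.5657·2 = -2.8284; q_2·a_3 = 0.4243·(-1) + 0.5657·4 + (-0.5657)·(-4) + 0.4243·2 = 4.9497.
u_3 = a_3 + 2.8284·q_1 − 4.9497·q_2 = (-1.5000, 0.0000, 0.0000, 1.5000).
‖u_3‖ = 2.1213, so q_3 = (-0.7071, 0.0000, 0.0000, 0.7071).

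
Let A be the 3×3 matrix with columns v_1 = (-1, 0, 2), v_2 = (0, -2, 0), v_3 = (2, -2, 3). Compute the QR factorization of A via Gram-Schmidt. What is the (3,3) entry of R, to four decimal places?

v_1 = (-1, 0, 2); ‖v_1‖ = 2.2361, so e_1 = (-0.4472, 0.0000, 0.8944).
e_1·v_2 = (-0.4472)·0 + 0.0000·(-2) + 0.8944·0 = 0.0000.
u_2 = v_2 + 0.0000·e_1 = (0.0000, -2.0000, 0.0000).
‖u_2‖ = 2.0000, so e_2 = (0.0000, -1.0000, 0.0000).
e_1·v_3 = (-0.4472)·2 + 0.0000·(-2) + 0.8944·3 = 1.7889; e_2·v_3 = 0.0000·2 + (-1.0000)·(-2) + 0.0000·3 = 2.0000.
u_3 = v_3 − 1.7889·e_1 − 2.0000·e_2 = (2.8000, 0.0000, 1.4000).
r_{33} = ‖u_3‖ = 3.1305.

r_{33} = 3.1305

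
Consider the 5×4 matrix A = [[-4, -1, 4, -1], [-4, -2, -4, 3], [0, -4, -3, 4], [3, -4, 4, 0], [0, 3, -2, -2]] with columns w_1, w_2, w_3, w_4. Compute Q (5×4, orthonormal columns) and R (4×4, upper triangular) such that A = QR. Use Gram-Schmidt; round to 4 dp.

Q = [[-0.6247, -0.1474, 0.6693, -0.1089], [-0.6247, -0.2949, -0.4104, -0.2751], [0.0000, -0.5898, -0.4677, 0.0744], [0.4685, -0.5898, 0.3453, -0.5119], [0.0000, 0.4423, -0.2136, -0.8030]], R = [[6.4031, 0.0000, 1.8741, -1.2494], [0.0000, 6.7823, -0.8847, -3.9809], [0.0000, 0.0000, 7.5303, -3.3439], [0.0000, 0.0000, 0.0000, 1.1873]]

w_1 = (-4, -4, 0, 3, 0); ‖w_1‖ = 6.4031, so q_1 = (-0.6247, -0.6247, 0.0000, 0.4685, 0.0000).
q_1·w_2 = (-0.6247)·(-1) + (-0.6247)·(-2) + 0.0000·(-4) + 0.4685·(-4) + 0.0000·3 = 0.0000.
u_2 = w_2 + 0.0000·q_1 = (-1.0000, -2.0000, -4.0000, -4.0000, 3.0000).
‖u_2‖ = 6.7823, so q_2 = (-0.1474, -0.2949, -0.5898, -0.5898, 0.4423).
q_1·w_3 = (-0.6247)·4 + (-0.6247)·(-4) + 0.0000·(-3) + 0.4685·4 + 0.0000·(-2) = 1.8741; q_2·w_3 = (-0.1474)·4 + (-0.2949)·(-4) + (-0.5898)·(-3) + (-0.5898)·4 + 0.4423·(-2) = -0.8847.
u_3 = w_3 − 1.8741·q_1 + 0.8847·q_2 = (5.0403, -3.0901, -3.5217, 2.6002, -1.6087).
‖u_3‖ = 7.5303, so q_3 = (0.6693, -0.4104, -0.4677, 0.3453, -0.2136).
q_1·w_4 = (-0.6247)·(-1) + (-0.6247)·3 + 0.0000·4 + 0.4685·0 + 0.0000·(-2) = -1.2494; q_2·w_4 = (-0.1474)·(-1) + (-0.2949)·3 + (-0.5898)·4 + (-0.5898)·0 + 0.4423·(-2) = -3.9809; q_3·w_4 = 0.6693·(-1) + (-0.4104)·3 + (-0.4677)·4 + 0.3453·0 + (-0.2136)·(-2) = -3.3439.
u_4 = w_4 + 1.2494·q_1 + 3.9809·q_2 + 3.3439·q_3 = (-0.1293, -0.3266, 0.0883, -0.6078, -0.9535).
‖u_4‖ = 1.1873, so q_4 = (-0.1089, -0.2751, 0.0744, -0.5119, -0.8030).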